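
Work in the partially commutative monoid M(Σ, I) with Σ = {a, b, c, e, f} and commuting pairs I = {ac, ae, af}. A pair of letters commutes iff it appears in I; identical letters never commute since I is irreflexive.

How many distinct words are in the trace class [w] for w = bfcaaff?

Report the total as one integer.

15

drop 0:b onto floor
drop 1:f onto {0:b}
drop 2:c onto {1:f}
drop 3:a onto {0:b}
drop 4:a onto {3:a}
drop 5:f onto {2:c}
drop 6:f onto {5:f}
ground layer = {0:b}
drop-orders for the pieces not yet dropped (sum over which currently-grounded one goes next):
  1 to go: {4} 1  {6} 1
  2 to go: {3,4} 1  {4,6} 2  {5,6} 1
  3 to go: {2,5,6} 1  {3,4,6} 3  {4,5,6} 3
  4 to go: {1,2,5,6} 1  {2,4,5,6} 4  {3,4,5,6} 6
  5 to go: {1,2,4,5,6} 5  {2,3,4,5,6} 10
  if 0:b drops first: 15 orders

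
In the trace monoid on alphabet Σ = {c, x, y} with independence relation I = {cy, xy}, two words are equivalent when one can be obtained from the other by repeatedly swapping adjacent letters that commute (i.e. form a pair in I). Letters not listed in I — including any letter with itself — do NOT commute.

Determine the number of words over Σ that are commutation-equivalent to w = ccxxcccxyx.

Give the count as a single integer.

#0=c has no predecessor
#1=c depends on [0:c]
#2=x depends on [1:c]
#3=x depends on [2:x]
#4=c depends on [3:x]
#5=c depends on [4:c]
#6=c depends on [5:c]
#7=x depends on [6:c]
#8=y has no predecessor
#9=x depends on [7:x]
sources: [0:c, 8:y]
N(rest) = Σ N(rest − s) over sources s of rest; N(one piece) = 1:
  size 1 → [8]=1  [9]=1
  size 2 → [7,9]=1  [8,9]=2
  size 3 → [6,7,9]=1  [7,8,9]=3
  size 4 → [5,6,7,9]=1  [6,7,8,9]=4
  size 5 → [4,5,6,7,9]=1  [5,6,7,8,9]=5
  size 6 → [3,4,5,6,7,9]=1  [4,5,6,7,8,9]=6
  size 7 → [2,3,4,5,6,7,9]=1  [3,4,5,6,7,8,9]=7
  size 8 → [1,2,3,4,5,6,7,9]=1  [2,3,4,5,6,7,8,9]=8
  first=0(c) contributes 9
  first=8(y) contributes 1
|[w]| = 10

10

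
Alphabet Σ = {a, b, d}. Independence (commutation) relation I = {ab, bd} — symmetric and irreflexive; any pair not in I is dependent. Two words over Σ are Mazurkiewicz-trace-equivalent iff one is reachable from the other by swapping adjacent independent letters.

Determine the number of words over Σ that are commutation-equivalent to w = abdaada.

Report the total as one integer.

7

drop 0:a onto floor
drop 1:b onto floor
drop 2:d onto {0:a}
drop 3:a onto {2:d}
drop 4:a onto {3:a}
drop 5:d onto {4:a}
drop 6:a onto {5:d}
ground layer = {0:a, 1:b}
drop-orders for the pieces not yet dropped (sum over which currently-grounded one goes next):
  1 to go: {1} 1  {6} 1
  2 to go: {1,6} 2  {5,6} 1
  3 to go: {1,5,6} 3  {4,5,6} 1
  4 to go: {1,4,5,6} 4  {3,4,5,6} 1
  5 to go: {1,3,4,5,6} 5  {2,3,4,5,6} 1
  if 0:a drops first: 6 orders
  if 1:b drops first: 1 orders
heap linearizations: 7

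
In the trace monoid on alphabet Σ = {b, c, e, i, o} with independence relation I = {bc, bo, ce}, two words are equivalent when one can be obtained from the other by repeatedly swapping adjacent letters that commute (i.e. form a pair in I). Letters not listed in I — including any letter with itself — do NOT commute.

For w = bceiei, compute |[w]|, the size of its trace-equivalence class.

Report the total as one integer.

3

drop 0:b onto floor
drop 1:c onto floor
drop 2:e onto {0:b}
drop 3:i onto {1:c, 2:e}
drop 4:e onto {3:i}
drop 5:i onto {4:e}
ground layer = {0:b, 1:c}
drop-orders for the pieces not yet dropped (sum over which currently-grounded one goes next):
  1 to go: {5} 1
  2 to go: {4,5} 1
  3 to go: {3,4,5} 1
  4 to go: {1,3,4,5} 1  {2,3,4,5} 1
  if 0:b drops first: 2 orders
  if 1:c drops first: 1 orders
heap linearizations: 3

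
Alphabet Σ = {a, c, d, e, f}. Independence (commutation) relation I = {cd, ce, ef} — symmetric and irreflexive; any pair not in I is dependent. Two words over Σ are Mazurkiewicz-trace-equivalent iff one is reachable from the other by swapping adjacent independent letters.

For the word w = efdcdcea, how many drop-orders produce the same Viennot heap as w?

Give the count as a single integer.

drop 0:e onto floor
drop 1:f onto floor
drop 2:d onto {0:e, 1:f}
drop 3:c onto {1:f}
drop 4:d onto {2:d}
drop 5:c onto {3:c}
drop 6:e onto {4:d}
drop 7:a onto {5:c, 6:e}
ground layer = {0:e, 1:f}
drop-orders for the pieces not yet dropped (sum over which currently-grounded one goes next):
  1 to go: {7} 1
  2 to go: {5,7} 1  {6,7} 1
  3 to go: {3,5,7} 1  {4,6,7} 1  {5,6,7} 2
  4 to go: {2,4,6,7} 1  {3,5,6,7} 3  {4,5,6,7} 3
  5 to go: {0,2,4,6,7} 1  {2,4,5,6,7} 4  {3,4,5,6,7} 6
  6 to go: {0,2,4,5,6,7} 5  {2,3,4,5,6,7} 10
  if 0:e drops first: 10 orders
  if 1:f drops first: 15 orders
heap linearizations: 25

25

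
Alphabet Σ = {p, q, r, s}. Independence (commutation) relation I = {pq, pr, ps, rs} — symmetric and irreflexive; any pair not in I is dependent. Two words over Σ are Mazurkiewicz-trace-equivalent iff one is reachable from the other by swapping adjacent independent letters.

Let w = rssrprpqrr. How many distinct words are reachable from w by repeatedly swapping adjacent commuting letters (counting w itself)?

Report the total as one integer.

450

0(r) covers ∅
1(s) covers ∅
2(s) covers 1:s
3(r) covers 0:r
4(p) covers ∅
5(r) covers 3:r
6(p) covers 4:p
7(q) covers 2:s, 5:r
8(r) covers 7:q
9(r) covers 8:r
floor of heap: 0:r, 1:s, 4:p
completions by unplaced set U, small U first (add the entries for U minus each lowest piece of U):
  |U|=1: {6}:1  {9}:1
  |U|=2: {4,6}:1  {6,9}:2  {8,9}:1
  |U|=3: {4,6,9}:3  {6,8,9}:3  {7,8,9}:1
  |U|=4: {2,7,8,9}:1  {4,6,8,9}:6  {5,7,8,9}:1  {6,7,8,9}:4
  |U|=5: {1,2,7,8,9}:1  {2,5,7,8,9}:2  {2,6,7,8,9}:5  {3,5,7,8,9}:1  {4,6,7,8,9}:10  {5,6,7,8,9}:5
  |U|=6: {0,3,5,7,8,9}:1  {1,2,5,7,8,9}:3  {1,2,6,7,8,9}:6  {2,3,5,7,8,9}:3  {2,4,6,7,8,9}:15  {2,5,6,7,8,9}:12  {3,5,6,7,8,9}:6  {4,5,6,7,8,9}:15
  |U|=7: {0,2,3,5,7,8,9}:4  {0,3,5,6,7,8,9}:7  {1,2,3,5,7,8,9}:6  {1,2,4,6,7,8,9}:21  {1,2,5,6,7,8,9}:21  {2,3,5,6,7,8,9}:21  {2,4,5,6,7,8,9}:42  {3,4,5,6,7,8,9}:21
  |U|=8: {0,1,2,3,5,7,8,9}:10  {0,2,3,5,6,7,8,9}:32  {0,3,4,5,6,7,8,9}:28  {1,2,3,5,6,7,8,9}:48  {1,2,4,5,6,7,8,9}:84  {2,3,4,5,6,7,8,9}:84
  start at 0(r): 216
  start at 1(s): 144
  start at 4(p): 90
sum over floor = 450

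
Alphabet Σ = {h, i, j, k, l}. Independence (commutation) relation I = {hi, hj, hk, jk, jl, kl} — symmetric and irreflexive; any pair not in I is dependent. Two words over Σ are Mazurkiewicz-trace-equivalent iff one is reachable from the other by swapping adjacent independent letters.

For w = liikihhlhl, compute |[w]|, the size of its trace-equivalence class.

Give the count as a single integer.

piece 0:l — minimal
piece 1:i rests on {0:l}
piece 2:i rests on {1:i}
piece 3:k rests on {2:i}
piece 4:i rests on {3:k}
piece 5:h rests on {0:l}
piece 6:h rests on {5:h}
piece 7:l rests on {4:i, 6:h}
piece 8:h rests on {7:l}
piece 9:l rests on {8:h}
minimal pieces: {0:l}
ways to finish when only these pieces remain (= sum over removing one remaining piece with nothing left below it):
  1 left: {9}→1
  2 left: {8,9}→1
  3 left: {7,8,9}→1
  4 left: {4,7,8,9}→1  {6,7,8,9}→1
  5 left: {3,4,7,8,9}→1  {4,6,7,8,9}→2  {5,6,7,8,9}→1
  6 left: {2,3,4,7,8,9}→1  {3,4,6,7,8,9}→3  {4,5,6,7,8,9}→3
  7 left: {1,2,3,4,7,8,9}→1  {2,3,4,6,7,8,9}→4  {3,4,5,6,7,8,9}→6
  8 left: {1,2,3,4,6,7,8,9}→5  {2,3,4,5,6,7,8,9}→10
  placing 0:l first → 15 extensions

15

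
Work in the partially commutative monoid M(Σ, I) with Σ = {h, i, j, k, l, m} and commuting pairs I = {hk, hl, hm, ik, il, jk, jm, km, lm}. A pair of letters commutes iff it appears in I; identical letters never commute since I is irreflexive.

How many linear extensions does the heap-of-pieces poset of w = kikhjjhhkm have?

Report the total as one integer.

720

#0=k has no predecessor
#1=i has no predecessor
#2=k depends on [0:k]
#3=h depends on [1:i]
#4=j depends on [3:h]
#5=j depends on [4:j]
#6=h depends on [5:j]
#7=h depends on [6:h]
#8=k depends on [2:k]
#9=m depends on [1:i]
sources: [0:k, 1:i]
N(rest) = Σ N(rest − s) over sources s of rest; N(one piece) = 1:
  size 1 → [7]=1  [8]=1  [9]=1
  size 2 → [2,8]=1  [6,7]=1  [7,8]=2  [7,9]=2  [8,9]=2
  size 3 → [0,2,8]=1  [2,7,8]=3  [2,8,9]=3  [5,6,7]=1  [6,7,8]=3  [6,7,9]=3  [7,8,9]=6
  size 4 → [0,2,7,8]=4  [0,2,8,9]=4  [2,6,7,8]=6  [2,7,8,9]=12  [4,5,6,7]=1  [5,6,7,8]=4  [5,6,7,9]=4  [6,7,8,9]=12
  size 5 → [0,2,6,7,8]=10  [0,2,7,8,9]=20  [2,5,6,7,8]=10  [2,6,7,8,9]=30  [3,4,5,6,7]=1  [4,5,6,7,8]=5  [4,5,6,7,9]=5  [5,6,7,8,9]=20
  size 6 → [0,2,5,6,7,8]=20  [0,2,6,7,8,9]=60  [2,4,5,6,7,8]=15  [2,5,6,7,8,9]=60  [3,4,5,6,7,8]=6  [3,4,5,6,7,9]=6  [4,5,6,7,8,9]=30
  size 7 → [0,2,4,5,6,7,8]=35  [0,2,5,6,7,8,9]=140  [1,3,4,5,6,7,9]=6  [2,3,4,5,6,7,8]=21  [2,4,5,6,7,8,9]=105  [3,4,5,6,7,8,9]=42
  size 8 → [0,2,3,4,5,6,7,8]=56  [0,2,4,5,6,7,8,9]=280  [1,3,4,5,6,7,8,9]=48  [2,3,4,5,6,7,8,9]=168
  first=0(k) contributes 216
  first=1(i) contributes 504
|[w]| = 720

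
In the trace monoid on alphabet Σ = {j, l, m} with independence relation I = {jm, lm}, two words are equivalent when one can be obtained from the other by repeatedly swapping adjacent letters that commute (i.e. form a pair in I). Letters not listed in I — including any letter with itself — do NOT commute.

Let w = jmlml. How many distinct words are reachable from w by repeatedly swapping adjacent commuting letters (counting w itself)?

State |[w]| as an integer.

10

piece 0:j — minimal
piece 1:m — minimal
piece 2:l rests on {0:j}
piece 3:m rests on {1:m}
piece 4:l rests on {2:l}
minimal pieces: {0:j, 1:m}
ways to finish when only these pieces remain (= sum over removing one remaining piece with nothing left below it):
  1 left: {3}→1  {4}→1
  2 left: {1,3}→1  {2,4}→1  {3,4}→2
  3 left: {0,2,4}→1  {1,3,4}→3  {2,3,4}→3
  placing 0:j first → 6 extensions
  placing 1:m first → 4 extensions
total linear extensions = 10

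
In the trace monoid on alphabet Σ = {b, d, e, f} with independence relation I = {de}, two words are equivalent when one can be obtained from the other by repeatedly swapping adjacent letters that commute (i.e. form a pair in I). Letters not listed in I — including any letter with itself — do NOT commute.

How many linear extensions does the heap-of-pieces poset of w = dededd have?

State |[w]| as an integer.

15

piece 0:d — minimal
piece 1:e — minimal
piece 2:d rests on {0:d}
piece 3:e rests on {1:e}
piece 4:d rests on {2:d}
piece 5:d rests on {4:d}
minimal pieces: {0:d, 1:e}
ways to finish when only these pieces remain (= sum over removing one remaining piece with nothing left below it):
  1 left: {3}→1  {5}→1
  2 left: {1,3}→1  {3,5}→2  {4,5}→1
  3 left: {1,3,5}→3  {2,4,5}→1  {3,4,5}→3
  4 left: {0,2,4,5}→1  {1,3,4,5}→6  {2,3,4,5}→4
  placing 0:d first → 10 extensions
  placing 1:e first → 5 extensions
total linear extensions = 15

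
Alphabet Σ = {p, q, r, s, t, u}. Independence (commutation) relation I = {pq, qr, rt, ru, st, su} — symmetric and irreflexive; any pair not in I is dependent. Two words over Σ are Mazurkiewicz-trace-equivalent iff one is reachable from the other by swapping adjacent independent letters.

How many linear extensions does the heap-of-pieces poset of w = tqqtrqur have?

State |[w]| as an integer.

drop 0:t onto floor
drop 1:q onto {0:t}
drop 2:q onto {1:q}
drop 3:t onto {2:q}
drop 4:r onto floor
drop 5:q onto {3:t}
drop 6:u onto {5:q}
drop 7:r onto {4:r}
ground layer = {0:t, 4:r}
drop-orders for the pieces not yet dropped (sum over which currently-grounded one goes next):
  1 to go: {6} 1  {7} 1
  2 to go: {4,7} 1  {5,6} 1  {6,7} 2
  3 to go: {3,5,6} 1  {4,6,7} 3  {5,6,7} 3
  4 to go: {2,3,5,6} 1  {3,5,6,7} 4  {4,5,6,7} 6
  5 to go: {1,2,3,5,6} 1  {2,3,5,6,7} 5  {3,4,5,6,7} 10
  6 to go: {0,1,2,3,5,6} 1  {1,2,3,5,6,7} 6  {2,3,4,5,6,7} 15
  if 0:t drops first: 21 orders
  if 4:r drops first: 7 orders
heap linearizations: 28

28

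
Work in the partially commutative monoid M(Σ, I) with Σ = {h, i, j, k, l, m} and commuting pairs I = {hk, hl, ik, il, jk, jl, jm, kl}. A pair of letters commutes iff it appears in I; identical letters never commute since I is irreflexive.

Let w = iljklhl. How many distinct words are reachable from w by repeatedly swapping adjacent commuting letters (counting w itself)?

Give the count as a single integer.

140

piece 0:i — minimal
piece 1:l — minimal
piece 2:j rests on {0:i}
piece 3:k — minimal
piece 4:l rests on {1:l}
piece 5:h rests on {2:j}
piece 6:l rests on {4:l}
minimal pieces: {0:i, 1:l, 3:k}
ways to finish when only these pieces remain (= sum over removing one remaining piece with nothing left below it):
  1 left: {3}→1  {5}→1  {6}→1
  2 left: {2,5}→1  {3,5}→2  {3,6}→2  {4,6}→1  {5,6}→2
  3 left: {0,2,5}→1  {1,4,6}→1  {2,3,5}→3  {2,5,6}→3  {3,4,6}→3  {3,5,6}→6  {4,5,6}→3
  4 left: {0,2,3,5}→4  {0,2,5,6}→4  {1,3,4,6}→4  {1,4,5,6}→4  {2,3,5,6}→12  {2,4,5,6}→6  {3,4,5,6}→12
  5 left: {0,2,3,5,6}→20  {0,2,4,5,6}→10  {1,2,4,5,6}→10  {1,3,4,5,6}→20  {2,3,4,5,6}→30
  placing 0:i first → 60 extensions
  placing 1:l first → 60 extensions
  placing 3:k first → 20 extensions
total linear extensions = 140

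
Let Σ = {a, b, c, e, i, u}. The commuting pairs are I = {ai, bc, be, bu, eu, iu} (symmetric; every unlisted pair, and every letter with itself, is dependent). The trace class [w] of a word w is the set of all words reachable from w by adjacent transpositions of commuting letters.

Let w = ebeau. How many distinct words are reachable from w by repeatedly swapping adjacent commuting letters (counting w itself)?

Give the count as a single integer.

piece 0:e — minimal
piece 1:b — minimal
piece 2:e rests on {0:e}
piece 3:a rests on {1:b, 2:e}
piece 4:u rests on {3:a}
minimal pieces: {0:e, 1:b}
ways to finish when only these pieces remain (= sum over removing one remaining piece with nothing left below it):
  1 left: {4}→1
  2 left: {3,4}→1
  3 left: {1,3,4}→1  {2,3,4}→1
  placing 0:e first → 2 extensions
  placing 1:b first → 1 extensions
total linear extensions = 3

3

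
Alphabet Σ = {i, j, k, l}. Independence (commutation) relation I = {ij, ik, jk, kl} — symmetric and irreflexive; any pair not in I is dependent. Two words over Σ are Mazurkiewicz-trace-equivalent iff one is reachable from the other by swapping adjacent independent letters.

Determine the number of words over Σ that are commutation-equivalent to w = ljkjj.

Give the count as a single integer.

5

drop 0:l onto floor
drop 1:j onto {0:l}
drop 2:k onto floor
drop 3:j onto {1:j}
drop 4:j onto {3:j}
ground layer = {0:l, 2:k}
drop-orders for the pieces not yet dropped (sum over which currently-grounded one goes next):
  1 to go: {2} 1  {4} 1
  2 to go: {2,4} 2  {3,4} 1
  3 to go: {1,3,4} 1  {2,3,4} 3
  if 0:l drops first: 4 orders
  if 2:k drops first: 1 orders
heap linearizations: 5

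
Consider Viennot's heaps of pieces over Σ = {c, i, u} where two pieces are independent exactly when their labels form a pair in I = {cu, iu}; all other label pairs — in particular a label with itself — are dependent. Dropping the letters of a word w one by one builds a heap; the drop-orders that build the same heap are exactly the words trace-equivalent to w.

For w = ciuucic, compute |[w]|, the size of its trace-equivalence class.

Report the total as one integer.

21

#0=c has no predecessor
#1=i depends on [0:c]
#2=u has no predecessor
#3=u depends on [2:u]
#4=c depends on [1:i]
#5=i depends on [4:c]
#6=c depends on [5:i]
sources: [0:c, 2:u]
N(rest) = Σ N(rest − s) over sources s of rest; N(one piece) = 1:
  size 1 → [3]=1  [6]=1
  size 2 → [2,3]=1  [3,6]=2  [5,6]=1
  size 3 → [2,3,6]=3  [3,5,6]=3  [4,5,6]=1
  size 4 → [1,4,5,6]=1  [2,3,5,6]=6  [3,4,5,6]=4
  size 5 → [0,1,4,5,6]=1  [1,3,4,5,6]=5  [2,3,4,5,6]=10
  first=0(c) contributes 15
  first=2(u) contributes 6
|[w]| = 21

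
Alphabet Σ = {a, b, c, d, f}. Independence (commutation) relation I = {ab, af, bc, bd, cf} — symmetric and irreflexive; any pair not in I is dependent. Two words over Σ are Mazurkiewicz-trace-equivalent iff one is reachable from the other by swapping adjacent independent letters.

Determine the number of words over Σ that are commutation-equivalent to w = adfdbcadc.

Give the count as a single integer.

6

drop 0:a onto floor
drop 1:d onto {0:a}
drop 2:f onto {1:d}
drop 3:d onto {2:f}
drop 4:b onto {2:f}
drop 5:c onto {3:d}
drop 6:a onto {5:c}
drop 7:d onto {6:a}
drop 8:c onto {7:d}
ground layer = {0:a}
drop-orders for the pieces not yet dropped (sum over which currently-grounded one goes next):
  1 to go: {4} 1  {8} 1
  2 to go: {4,8} 2  {7,8} 1
  3 to go: {4,7,8} 3  {6,7,8} 1
  4 to go: {4,6,7,8} 4  {5,6,7,8} 1
  5 to go: {3,5,6,7,8} 1  {4,5,6,7,8} 5
  6 to go: {3,4,5,6,7,8} 6
  7 to go: {2,3,4,5,6,7,8} 6
  if 0:a drops first: 6 orders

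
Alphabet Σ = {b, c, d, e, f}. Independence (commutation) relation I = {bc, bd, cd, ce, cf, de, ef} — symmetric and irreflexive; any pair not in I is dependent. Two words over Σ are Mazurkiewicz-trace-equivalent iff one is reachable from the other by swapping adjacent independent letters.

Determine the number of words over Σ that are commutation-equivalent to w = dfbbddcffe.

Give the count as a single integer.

piece 0:d — minimal
piece 1:f rests on {0:d}
piece 2:b rests on {1:f}
piece 3:b rests on {2:b}
piece 4:d rests on {1:f}
piece 5:d rests on {4:d}
piece 6:c — minimal
piece 7:f rests on {3:b, 5:d}
piece 8:f rests on {7:f}
piece 9:e rests on {3:b}
minimal pieces: {0:d, 6:c}
ways to finish when only these pieces remain (= sum over removing one remaining piece with nothing left below it):
  1 left: {6}→1  {8}→1  {9}→1
  2 left: {6,8}→2  {6,9}→2  {7,8}→1  {8,9}→2
  3 left: {5,7,8}→1  {6,7,8}→3  {6,8,9}→6  {7,8,9}→3
  4 left: {3,7,8,9}→3  {4,5,7,8}→1  {5,6,7,8}→4  {5,7,8,9}→4  {6,7,8,9}→12
  5 left: {2,3,7,8,9}→3  {3,5,7,8,9}→7  {3,6,7,8,9}→15  {4,5,6,7,8}→5  {4,5,7,8,9}→5  {5,6,7,8,9}→20
  6 left: {2,3,5,7,8,9}→10  {2,3,6,7,8,9}→18  {3,4,5,7,8,9}→12  {3,5,6,7,8,9}→42  {4,5,6,7,8,9}→30
  7 left: {2,3,4,5,7,8,9}→22  {2,3,5,6,7,8,9}→70  {3,4,5,6,7,8,9}→84
  8 left: {1,2,3,4,5,7,8,9}→22  {2,3,4,5,6,7,8,9}→176
  placing 0:d first → 198 extensions
  placing 6:c first → 22 extensions
total linear extensions = 220

220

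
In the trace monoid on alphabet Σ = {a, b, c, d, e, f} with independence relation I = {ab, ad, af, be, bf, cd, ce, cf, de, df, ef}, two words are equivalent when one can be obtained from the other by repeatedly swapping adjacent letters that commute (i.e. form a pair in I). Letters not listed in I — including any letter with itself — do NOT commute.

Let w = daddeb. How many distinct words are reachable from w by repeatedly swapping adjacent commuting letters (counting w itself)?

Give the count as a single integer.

15

0(d) covers ∅
1(a) covers ∅
2(d) covers 0:d
3(d) covers 2:d
4(e) covers 1:a
5(b) covers 3:d
floor of heap: 0:d, 1:a
completions by unplaced set U, small U first (add the entries for U minus each lowest piece of U):
  |U|=1: {4}:1  {5}:1
  |U|=2: {1,4}:1  {3,5}:1  {4,5}:2
  |U|=3: {1,4,5}:3  {2,3,5}:1  {3,4,5}:3
  |U|=4: {0,2,3,5}:1  {1,3,4,5}:6  {2,3,4,5}:4
  start at 0(d): 10
  start at 1(a): 5
sum over floor = 15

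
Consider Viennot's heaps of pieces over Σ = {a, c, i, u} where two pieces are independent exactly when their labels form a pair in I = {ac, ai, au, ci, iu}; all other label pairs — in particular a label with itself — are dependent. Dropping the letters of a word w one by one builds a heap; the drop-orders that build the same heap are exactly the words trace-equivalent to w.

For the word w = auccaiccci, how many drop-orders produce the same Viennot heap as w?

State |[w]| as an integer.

drop 0:a onto floor
drop 1:u onto floor
drop 2:c onto {1:u}
drop 3:c onto {2:c}
drop 4:a onto {0:a}
drop 5:i onto floor
drop 6:c onto {3:c}
drop 7:c onto {6:c}
drop 8:c onto {7:c}
drop 9:i onto {5:i}
ground layer = {0:a, 1:u, 5:i}
drop-orders for the pieces not yet dropped (sum over which currently-grounded one goes next):
  1 to go: {4} 1  {8} 1  {9} 1
  2 to go: {0,4} 1  {4,8} 2  {4,9} 2  {5,9} 1  {7,8} 1  {8,9} 2
  3 to go: {0,4,8} 3  {0,4,9} 3  {4,5,9} 3  {4,7,8} 3  {4,8,9} 6  {5,8,9} 3  {6,7,8} 1  {7,8,9} 3
  4 to go: {0,4,5,9} 6  {0,4,7,8} 6  {0,4,8,9} 12  {3,6,7,8} 1  {4,5,8,9} 12  {4,6,7,8} 4  {4,7,8,9} 12  {5,7,8,9} 6  {6,7,8,9} 4
  5 to go: {0,4,5,8,9} 30  {0,4,6,7,8} 10  {0,4,7,8,9} 30  {2,3,6,7,8} 1  {3,4,6,7,8} 5  {3,6,7,8,9} 5  {4,5,7,8,9} 30  {4,6,7,8,9} 20  {5,6,7,8,9} 10
  6 to go: {0,3,4,6,7,8} 15  {0,4,5,7,8,9} 90  {0,4,6,7,8,9} 60  {1,2,3,6,7,8} 1  {2,3,4,6,7,8} 6  {2,3,6,7,8,9} 6  {3,4,6,7,8,9} 30  {3,5,6,7,8,9} 15  {4,5,6,7,8,9} 60
  7 to go: {0,2,3,4,6,7,8} 21  {0,3,4,6,7,8,9} 105  {0,4,5,6,7,8,9} 210  {1,2,3,4,6,7,8} 7  {1,2,3,6,7,8,9} 7  {2,3,4,6,7,8,9} 42  {2,3,5,6,7,8,9} 21  {3,4,5,6,7,8,9} 105
  8 to go: {0,1,2,3,4,6,7,8} 28  {0,2,3,4,6,7,8,9} 168  {0,3,4,5,6,7,8,9} 420  {1,2,3,4,6,7,8,9} 56  {1,2,3,5,6,7,8,9} 28  {2,3,4,5,6,7,8,9} 168
  if 0:a drops first: 252 orders
  if 1:u drops first: 756 orders
  if 5:i drops first: 252 orders
heap linearizations: 1260

1260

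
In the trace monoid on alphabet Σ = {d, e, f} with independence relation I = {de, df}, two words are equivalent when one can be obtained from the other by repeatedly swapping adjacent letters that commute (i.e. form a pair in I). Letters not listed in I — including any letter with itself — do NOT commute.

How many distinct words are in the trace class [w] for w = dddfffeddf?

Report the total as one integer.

252

piece 0:d — minimal
piece 1:d rests on {0:d}
piece 2:d rests on {1:d}
piece 3:f — minimal
piece 4:f rests on {3:f}
piece 5:f rests on {4:f}
piece 6:e rests on {5:f}
piece 7:d rests on {2:d}
piece 8:d rests on {7:d}
piece 9:f rests on {6:e}
minimal pieces: {0:d, 3:f}
ways to finish when only these pieces remain (= sum over removing one remaining piece with nothing left below it):
  1 left: {8}→1  {9}→1
  2 left: {6,9}→1  {7,8}→1  {8,9}→2
  3 left: {2,7,8}→1  {5,6,9}→1  {6,8,9}→3  {7,8,9}→3
  4 left: {1,2,7,8}→1  {2,7,8,9}→4  {4,5,6,9}→1  {5,6,8,9}→4  {6,7,8,9}→6
  5 left: {0,1,2,7,8}→1  {1,2,7,8,9}→5  {2,6,7,8,9}→10  {3,4,5,6,9}→1  {4,5,6,8,9}→5  {5,6,7,8,9}→10
  6 left: {0,1,2,7,8,9}→6  {1,2,6,7,8,9}→15  {2,5,6,7,8,9}→20  {3,4,5,6,8,9}→6  {4,5,6,7,8,9}→15
  7 left: {0,1,2,6,7,8,9}→21  {1,2,5,6,7,8,9}→35  {2,4,5,6,7,8,9}→35  {3,4,5,6,7,8,9}→21
  8 left: {0,1,2,5,6,7,8,9}→56  {1,2,4,5,6,7,8,9}→70  {2,3,4,5,6,7,8,9}→56
  placing 0:d first → 126 extensions
  placing 3:f first → 126 extensions
total linear extensions = 252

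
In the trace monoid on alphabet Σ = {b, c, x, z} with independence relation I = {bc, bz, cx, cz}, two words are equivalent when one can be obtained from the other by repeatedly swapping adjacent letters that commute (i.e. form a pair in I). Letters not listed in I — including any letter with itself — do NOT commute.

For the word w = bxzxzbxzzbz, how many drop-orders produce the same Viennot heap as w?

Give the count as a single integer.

#0=b has no predecessor
#1=x depends on [0:b]
#2=z depends on [1:x]
#3=x depends on [2:z]
#4=z depends on [3:x]
#5=b depends on [3:x]
#6=x depends on [4:z, 5:b]
#7=z depends on [6:x]
#8=z depends on [7:z]
#9=b depends on [6:x]
#10=z depends on [8:z]
sources: [0:b]
N(rest) = Σ N(rest − s) over sources s of rest; N(one piece) = 1:
  size 1 → [9]=1  [10]=1
  size 2 → [8,10]=1  [9,10]=2
  size 3 → [7,8,10]=1  [8,9,10]=3
  size 4 → [7,8,9,10]=4
  size 5 → [6,7,8,9,10]=4
  size 6 → [4,6,7,8,9,10]=4  [5,6,7,8,9,10]=4
  size 7 → [4,5,6,7,8,9,10]=8
  size 8 → [3,4,5,6,7,8,9,10]=8
  size 9 → [2,3,4,5,6,7,8,9,10]=8
  first=0(b) contributes 8

8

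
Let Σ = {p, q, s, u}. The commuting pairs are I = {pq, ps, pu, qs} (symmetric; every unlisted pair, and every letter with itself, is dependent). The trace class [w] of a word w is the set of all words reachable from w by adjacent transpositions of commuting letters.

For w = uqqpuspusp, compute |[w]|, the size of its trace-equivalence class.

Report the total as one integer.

#0=u has no predecessor
#1=q depends on [0:u]
#2=q depends on [1:q]
#3=p has no predecessor
#4=u depends on [2:q]
#5=s depends on [4:u]
#6=p depends on [3:p]
#7=u depends on [5:s]
#8=s depends on [7:u]
#9=p depends on [6:p]
sources: [0:u, 3:p]
N(rest) = Σ N(rest − s) over sources s of rest; N(one piece) = 1:
  size 1 → [8]=1  [9]=1
  size 2 → [6,9]=1  [7,8]=1  [8,9]=2
  size 3 → [3,6,9]=1  [5,7,8]=1  [6,8,9]=3  [7,8,9]=3
  size 4 → [3,6,8,9]=4  [4,5,7,8]=1  [5,7,8,9]=4  [6,7,8,9]=6
  size 5 → [2,4,5,7,8]=1  [3,6,7,8,9]=10  [4,5,7,8,9]=5  [5,6,7,8,9]=10
  size 6 → [1,2,4,5,7,8]=1  [2,4,5,7,8,9]=6  [3,5,6,7,8,9]=20  [4,5,6,7,8,9]=15
  size 7 → [0,1,2,4,5,7,8]=1  [1,2,4,5,7,8,9]=7  [2,4,5,6,7,8,9]=21  [3,4,5,6,7,8,9]=35
  size 8 → [0,1,2,4,5,7,8,9]=8  [1,2,4,5,6,7,8,9]=28  [2,3,4,5,6,7,8,9]=56
  first=0(u) contributes 84
  first=3(p) contributes 36
|[w]| = 120

120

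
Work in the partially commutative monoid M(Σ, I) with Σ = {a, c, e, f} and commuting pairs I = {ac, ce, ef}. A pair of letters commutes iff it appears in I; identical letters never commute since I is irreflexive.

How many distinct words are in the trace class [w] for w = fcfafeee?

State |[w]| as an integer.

4

0(f) covers ∅
1(c) covers 0:f
2(f) covers 1:c
3(a) covers 2:f
4(f) covers 3:a
5(e) covers 3:a
6(e) covers 5:e
7(e) covers 6:e
floor of heap: 0:f
completions by unplaced set U, small U first (add the entries for U minus each lowest piece of U):
  |U|=1: {4}:1  {7}:1
  |U|=2: {4,7}:2  {6,7}:1
  |U|=3: {4,6,7}:3  {5,6,7}:1
  |U|=4: {4,5,6,7}:4
  |U|=5: {3,4,5,6,7}:4
  |U|=6: {2,3,4,5,6,7}:4
  start at 0(f): 4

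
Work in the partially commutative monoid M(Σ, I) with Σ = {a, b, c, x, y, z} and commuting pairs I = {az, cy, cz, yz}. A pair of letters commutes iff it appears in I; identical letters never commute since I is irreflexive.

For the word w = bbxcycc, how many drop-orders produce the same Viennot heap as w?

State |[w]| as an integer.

4

0(b) covers ∅
1(b) covers 0:b
2(x) covers 1:b
3(c) covers 2:x
4(y) covers 2:x
5(c) covers 3:c
6(c) covers 5:c
floor of heap: 0:b
completions by unplaced set U, small U first (add the entries for U minus each lowest piece of U):
  |U|=1: {4}:1  {6}:1
  |U|=2: {4,6}:2  {5,6}:1
  |U|=3: {3,5,6}:1  {4,5,6}:3
  |U|=4: {3,4,5,6}:4
  |U|=5: {2,3,4,5,6}:4
  start at 0(b): 4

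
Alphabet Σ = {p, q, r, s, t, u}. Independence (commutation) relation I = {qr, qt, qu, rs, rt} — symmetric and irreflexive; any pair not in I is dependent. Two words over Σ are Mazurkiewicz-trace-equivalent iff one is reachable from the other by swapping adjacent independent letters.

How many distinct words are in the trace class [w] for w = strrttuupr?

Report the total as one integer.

15

drop 0:s onto floor
drop 1:t onto {0:s}
drop 2:r onto floor
drop 3:r onto {2:r}
drop 4:t onto {1:t}
drop 5:t onto {4:t}
drop 6:u onto {3:r, 5:t}
drop 7:u onto {6:u}
drop 8:p onto {7:u}
drop 9:r onto {8:p}
ground layer = {0:s, 2:r}
drop-orders for the pieces not yet dropped (sum over which currently-grounded one goes next):
  1 to go: {9} 1
  2 to go: {8,9} 1
  3 to go: {7,8,9} 1
  4 to go: {6,7,8,9} 1
  5 to go: {3,6,7,8,9} 1  {5,6,7,8,9} 1
  6 to go: {2,3,6,7,8,9} 1  {3,5,6,7,8,9} 2  {4,5,6,7,8,9} 1
  7 to go: {1,4,5,6,7,8,9} 1  {2,3,5,6,7,8,9} 3  {3,4,5,6,7,8,9} 3
  8 to go: {0,1,4,5,6,7,8,9} 1  {1,3,4,5,6,7,8,9} 4  {2,3,4,5,6,7,8,9} 6
  if 0:s drops first: 10 orders
  if 2:r drops first: 5 orders
heap linearizations: 15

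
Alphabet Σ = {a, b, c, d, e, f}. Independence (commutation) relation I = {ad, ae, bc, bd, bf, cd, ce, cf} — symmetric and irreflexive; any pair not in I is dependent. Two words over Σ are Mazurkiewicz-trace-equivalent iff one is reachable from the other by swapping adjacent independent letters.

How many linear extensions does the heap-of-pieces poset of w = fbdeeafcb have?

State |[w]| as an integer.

96

0(f) covers ∅
1(b) covers ∅
2(d) covers 0:f
3(e) covers 1:b, 2:d
4(e) covers 3:e
5(a) covers 0:f, 1:b
6(f) covers 4:e, 5:a
7(c) covers 5:a
8(b) covers 4:e, 5:a
floor of heap: 0:f, 1:b
completions by unplaced set U, small U first (add the entries for U minus each lowest piece of U):
  |U|=1: {6}:1  {7}:1  {8}:1
  |U|=2: {6,7}:2  {6,8}:2  {7,8}:2
  |U|=3: {4,6,8}:2  {6,7,8}:6
  |U|=4: {3,4,6,8}:2  {4,6,7,8}:8  {5,6,7,8}:6
  |U|=5: {2,3,4,6,8}:2  {3,4,6,7,8}:10  {4,5,6,7,8}:14
  |U|=6: {2,3,4,6,7,8}:12  {3,4,5,6,7,8}:24
  |U|=7: {1,3,4,5,6,7,8}:24  {2,3,4,5,6,7,8}:36
  start at 0(f): 60
  start at 1(b): 36
sum over floor = 96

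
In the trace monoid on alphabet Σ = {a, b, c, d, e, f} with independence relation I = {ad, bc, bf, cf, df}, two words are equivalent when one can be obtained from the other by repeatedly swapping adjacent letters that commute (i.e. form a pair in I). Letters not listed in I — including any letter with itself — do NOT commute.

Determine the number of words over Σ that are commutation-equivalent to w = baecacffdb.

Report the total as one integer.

#0=b has no predecessor
#1=a depends on [0:b]
#2=e depends on [1:a]
#3=c depends on [2:e]
#4=a depends on [3:c]
#5=c depends on [4:a]
#6=f depends on [4:a]
#7=f depends on [6:f]
#8=d depends on [5:c]
#9=b depends on [8:d]
sources: [0:b]
N(rest) = Σ N(rest − s) over sources s of rest; N(one piece) = 1:
  size 1 → [7]=1  [9]=1
  size 2 → [6,7]=1  [7,9]=2  [8,9]=1
  size 3 → [5,8,9]=1  [6,7,9]=3  [7,8,9]=3
  size 4 → [5,7,8,9]=4  [6,7,8,9]=6
  size 5 → [5,6,7,8,9]=10
  size 6 → [4,5,6,7,8,9]=10
  size 7 → [3,4,5,6,7,8,9]=10
  size 8 → [2,3,4,5,6,7,8,9]=10
  first=0(b) contributes 10

10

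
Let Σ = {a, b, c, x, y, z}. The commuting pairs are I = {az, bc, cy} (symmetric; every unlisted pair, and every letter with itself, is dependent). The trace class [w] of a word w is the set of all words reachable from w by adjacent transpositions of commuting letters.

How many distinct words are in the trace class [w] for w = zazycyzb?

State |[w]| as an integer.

9

#0=z has no predecessor
#1=a has no predecessor
#2=z depends on [0:z]
#3=y depends on [1:a, 2:z]
#4=c depends on [1:a, 2:z]
#5=y depends on [3:y]
#6=z depends on [4:c, 5:y]
#7=b depends on [6:z]
sources: [0:z, 1:a]
N(rest) = Σ N(rest − s) over sources s of rest; N(one piece) = 1:
  size 1 → [7]=1
  size 2 → [6,7]=1
  size 3 → [4,6,7]=1  [5,6,7]=1
  size 4 → [3,5,6,7]=1  [4,5,6,7]=2
  size 5 → [3,4,5,6,7]=3
  size 6 → [1,3,4,5,6,7]=3  [2,3,4,5,6,7]=3
  first=0(z) contributes 6
  first=1(a) contributes 3
|[w]| = 9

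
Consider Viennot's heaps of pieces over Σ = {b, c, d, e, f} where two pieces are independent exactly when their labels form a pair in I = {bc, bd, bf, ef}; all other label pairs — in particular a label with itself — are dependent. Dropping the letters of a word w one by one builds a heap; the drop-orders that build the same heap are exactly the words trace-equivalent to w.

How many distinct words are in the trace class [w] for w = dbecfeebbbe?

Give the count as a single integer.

drop 0:d onto floor
drop 1:b onto floor
drop 2:e onto {0:d, 1:b}
drop 3:c onto {2:e}
drop 4:f onto {3:c}
drop 5:e onto {3:c}
drop 6:e onto {5:e}
drop 7:b onto {6:e}
drop 8:b onto {7:b}
drop 9:b onto {8:b}
drop 10:e onto {9:b}
ground layer = {0:d, 1:b}
drop-orders for the pieces not yet dropped (sum over which currently-grounded one goes next):
  1 to go: {4} 1  {10} 1
  2 to go: {4,10} 2  {9,10} 1
  3 to go: {4,9,10} 3  {8,9,10} 1
  4 to go: {4,8,9,10} 4  {7,8,9,10} 1
  5 to go: {4,7,8,9,10} 5  {6,7,8,9,10} 1
  6 to go: {4,6,7,8,9,10} 6  {5,6,7,8,9,10} 1
  7 to go: {4,5,6,7,8,9,10} 7
  8 to go: {3,4,5,6,7,8,9,10} 7
  9 to go: {2,3,4,5,6,7,8,9,10} 7
  if 0:d drops first: 7 orders
  if 1:b drops first: 7 orders
heap linearizations: 14

14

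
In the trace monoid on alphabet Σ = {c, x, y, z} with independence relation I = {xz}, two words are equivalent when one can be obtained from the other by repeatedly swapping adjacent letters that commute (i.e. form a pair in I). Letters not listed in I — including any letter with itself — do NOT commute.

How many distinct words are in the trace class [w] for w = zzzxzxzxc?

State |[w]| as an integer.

56

#0=z has no predecessor
#1=z depends on [0:z]
#2=z depends on [1:z]
#3=x has no predecessor
#4=z depends on [2:z]
#5=x depends on [3:x]
#6=z depends on [4:z]
#7=x depends on [5:x]
#8=c depends on [6:z, 7:x]
sources: [0:z, 3:x]
N(rest) = Σ N(rest − s) over sources s of rest; N(one piece) = 1:
  size 1 → [8]=1
  size 2 → [6,8]=1  [7,8]=1
  size 3 → [4,6,8]=1  [5,7,8]=1  [6,7,8]=2
  size 4 → [2,4,6,8]=1  [3,5,7,8]=1  [4,6,7,8]=3  [5,6,7,8]=3
  size 5 → [1,2,4,6,8]=1  [2,4,6,7,8]=4  [3,5,6,7,8]=4  [4,5,6,7,8]=6
  size 6 → [0,1,2,4,6,8]=1  [1,2,4,6,7,8]=5  [2,4,5,6,7,8]=10  [3,4,5,6,7,8]=10
  size 7 → [0,1,2,4,6,7,8]=6  [1,2,4,5,6,7,8]=15  [2,3,4,5,6,7,8]=20
  first=0(z) contributes 35
  first=3(x) contributes 21
|[w]| = 56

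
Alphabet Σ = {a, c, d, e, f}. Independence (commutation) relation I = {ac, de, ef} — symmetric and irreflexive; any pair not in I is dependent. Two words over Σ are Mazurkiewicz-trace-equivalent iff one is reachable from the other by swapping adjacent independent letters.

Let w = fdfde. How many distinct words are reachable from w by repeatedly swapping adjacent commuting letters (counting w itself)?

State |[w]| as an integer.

piece 0:f — minimal
piece 1:d rests on {0:f}
piece 2:f rests on {1:d}
piece 3:d rests on {2:f}
piece 4:e — minimal
minimal pieces: {0:f, 4:e}
ways to finish when only these pieces remain (= sum over removing one remaining piece with nothing left below it):
  1 left: {3}→1  {4}→1
  2 left: {2,3}→1  {3,4}→2
  3 left: {1,2,3}→1  {2,3,4}→3
  placing 0:f first → 4 extensions
  placing 4:e first → 1 extensions
total linear extensions = 5

5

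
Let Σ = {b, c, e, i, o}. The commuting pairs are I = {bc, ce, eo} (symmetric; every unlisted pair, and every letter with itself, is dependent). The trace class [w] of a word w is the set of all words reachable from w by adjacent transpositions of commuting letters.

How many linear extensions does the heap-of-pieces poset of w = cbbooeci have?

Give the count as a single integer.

13

0(c) covers ∅
1(b) covers ∅
2(b) covers 1:b
3(o) covers 0:c, 2:b
4(o) covers 3:o
5(e) covers 2:b
6(c) covers 4:o
7(i) covers 5:e, 6:c
floor of heap: 0:c, 1:b
completions by unplaced set U, small U first (add the entries for U minus each lowest piece of U):
  |U|=1: {7}:1
  |U|=2: {5,7}:1  {6,7}:1
  |U|=3: {4,6,7}:1  {5,6,7}:2
  |U|=4: {3,4,6,7}:1  {4,5,6,7}:3
  |U|=5: {0,3,4,6,7}:1  {3,4,5,6,7}:4
  |U|=6: {0,3,4,5,6,7}:5  {2,3,4,5,6,7}:4
  start at 0(c): 4
  start at 1(b): 9
sum over floor = 13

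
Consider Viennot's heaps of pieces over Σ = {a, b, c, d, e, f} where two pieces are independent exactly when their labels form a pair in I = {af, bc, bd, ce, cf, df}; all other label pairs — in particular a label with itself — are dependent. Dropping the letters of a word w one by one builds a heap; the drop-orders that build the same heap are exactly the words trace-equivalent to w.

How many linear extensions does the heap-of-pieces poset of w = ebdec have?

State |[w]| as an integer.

5

#0=e has no predecessor
#1=b depends on [0:e]
#2=d depends on [0:e]
#3=e depends on [1:b, 2:d]
#4=c depends on [2:d]
sources: [0:e]
N(rest) = Σ N(rest − s) over sources s of rest; N(one piece) = 1:
  size 1 → [3]=1  [4]=1
  size 2 → [1,3]=1  [3,4]=2
  size 3 → [1,3,4]=3  [2,3,4]=2
  first=0(e) contributes 5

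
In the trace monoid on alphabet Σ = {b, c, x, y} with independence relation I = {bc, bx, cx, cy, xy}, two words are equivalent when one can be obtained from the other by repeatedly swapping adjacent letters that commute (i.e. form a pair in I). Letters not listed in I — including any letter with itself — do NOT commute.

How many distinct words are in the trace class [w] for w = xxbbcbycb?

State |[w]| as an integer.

756

drop 0:x onto floor
drop 1:x onto {0:x}
drop 2:b onto floor
drop 3:b onto {2:b}
drop 4:c onto floor
drop 5:b onto {3:b}
drop 6:y onto {5:b}
drop 7:c onto {4:c}
drop 8:b onto {6:y}
ground layer = {0:x, 2:b, 4:c}
drop-orders for the pieces not yet dropped (sum over which currently-grounded one goes next):
  1 to go: {1} 1  {7} 1  {8} 1
  2 to go: {0,1} 1  {1,7} 2  {1,8} 2  {4,7} 1  {6,8} 1  {7,8} 2
  3 to go: {0,1,7} 3  {0,1,8} 3  {1,4,7} 3  {1,6,8} 3  {1,7,8} 6  {4,7,8} 3  {5,6,8} 1  {6,7,8} 3
  4 to go: {0,1,4,7} 6  {0,1,6,8} 6  {0,1,7,8} 12  {1,4,7,8} 12  {1,5,6,8} 4  {1,6,7,8} 12  {3,5,6,8} 1  {4,6,7,8} 6  {5,6,7,8} 4
  5 to go: {0,1,4,7,8} 30  {0,1,5,6,8} 10  {0,1,6,7,8} 30  {1,3,5,6,8} 5  {1,4,6,7,8} 30  {1,5,6,7,8} 20  {2,3,5,6,8} 1  {3,5,6,7,8} 5  {4,5,6,7,8} 10
  6 to go: {0,1,3,5,6,8} 15  {0,1,4,6,7,8} 90  {0,1,5,6,7,8} 60  {1,2,3,5,6,8} 6  {1,3,5,6,7,8} 30  {1,4,5,6,7,8} 60  {2,3,5,6,7,8} 6  {3,4,5,6,7,8} 15
  7 to go: {0,1,2,3,5,6,8} 21  {0,1,3,5,6,7,8} 105  {0,1,4,5,6,7,8} 210  {1,2,3,5,6,7,8} 42  {1,3,4,5,6,7,8} 105  {2,3,4,5,6,7,8} 21
  if 0:x drops first: 168 orders
  if 2:b drops first: 420 orders
  if 4:c drops first: 168 orders
heap linearizations: 756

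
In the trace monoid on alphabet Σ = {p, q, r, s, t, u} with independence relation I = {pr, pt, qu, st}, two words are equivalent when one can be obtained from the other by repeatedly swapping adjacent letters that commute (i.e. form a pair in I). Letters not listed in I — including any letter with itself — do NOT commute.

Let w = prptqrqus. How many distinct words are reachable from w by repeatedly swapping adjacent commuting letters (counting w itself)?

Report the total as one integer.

#0=p has no predecessor
#1=r has no predecessor
#2=p depends on [0:p]
#3=t depends on [1:r]
#4=q depends on [2:p, 3:t]
#5=r depends on [4:q]
#6=q depends on [5:r]
#7=u depends on [5:r]
#8=s depends on [6:q, 7:u]
sources: [0:p, 1:r]
N(rest) = Σ N(rest − s) over sources s of rest; N(one piece) = 1:
  size 1 → [8]=1
  size 2 → [6,8]=1  [7,8]=1
  size 3 → [6,7,8]=2
  size 4 → [5,6,7,8]=2
  size 5 → [4,5,6,7,8]=2
  size 6 → [2,4,5,6,7,8]=2  [3,4,5,6,7,8]=2
  size 7 → [0,2,4,5,6,7,8]=2  [1,3,4,5,6,7,8]=2  [2,3,4,5,6,7,8]=4
  first=0(p) contributes 6
  first=1(r) contributes 6
|[w]| = 12

12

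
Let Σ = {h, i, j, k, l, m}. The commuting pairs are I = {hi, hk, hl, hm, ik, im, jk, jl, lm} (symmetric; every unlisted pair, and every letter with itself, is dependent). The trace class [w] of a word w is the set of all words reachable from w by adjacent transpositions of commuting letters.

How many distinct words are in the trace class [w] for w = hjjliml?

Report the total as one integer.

drop 0:h onto floor
drop 1:j onto {0:h}
drop 2:j onto {1:j}
drop 3:l onto floor
drop 4:i onto {2:j, 3:l}
drop 5:m onto {2:j}
drop 6:l onto {4:i}
ground layer = {0:h, 3:l}
drop-orders for the pieces not yet dropped (sum over which currently-grounded one goes next):
  1 to go: {5} 1  {6} 1
  2 to go: {4,6} 1  {5,6} 2
  3 to go: {3,4,6} 1  {4,5,6} 3
  4 to go: {2,4,5,6} 3  {3,4,5,6} 4
  5 to go: {1,2,4,5,6} 3  {2,3,4,5,6} 7
  if 0:h drops first: 10 orders
  if 3:l drops first: 3 orders
heap linearizations: 13

13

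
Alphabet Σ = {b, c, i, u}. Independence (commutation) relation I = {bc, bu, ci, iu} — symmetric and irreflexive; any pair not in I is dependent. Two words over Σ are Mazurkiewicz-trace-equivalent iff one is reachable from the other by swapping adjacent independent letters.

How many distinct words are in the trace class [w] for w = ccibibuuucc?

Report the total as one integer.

#0=c has no predecessor
#1=c depends on [0:c]
#2=i has no predecessor
#3=b depends on [2:i]
#4=i depends on [3:b]
#5=b depends on [4:i]
#6=u depends on [1:c]
#7=u depends on [6:u]
#8=u depends on [7:u]
#9=c depends on [8:u]
#10=c depends on [9:c]
sources: [0:c, 2:i]
N(rest) = Σ N(rest − s) over sources s of rest; N(one piece) = 1:
  size 1 → [5]=1  [10]=1
  size 2 → [4,5]=1  [5,10]=2  [9,10]=1
  size 3 → [3,4,5]=1  [4,5,10]=3  [5,9,10]=3  [8,9,10]=1
  size 4 → [2,3,4,5]=1  [3,4,5,10]=4  [4,5,9,10]=6  [5,8,9,10]=4  [7,8,9,10]=1
  size 5 → [2,3,4,5,10]=5  [3,4,5,9,10]=10  [4,5,8,9,10]=10  [5,7,8,9,10]=5  [6,7,8,9,10]=1
  size 6 → [1,6,7,8,9,10]=1  [2,3,4,5,9,10]=15  [3,4,5,8,9,10]=20  [4,5,7,8,9,10]=15  [5,6,7,8,9,10]=6
  size 7 → [0,1,6,7,8,9,10]=1  [1,5,6,7,8,9,10]=7  [2,3,4,5,8,9,10]=35  [3,4,5,7,8,9,10]=35  [4,5,6,7,8,9,10]=21
  size 8 → [0,1,5,6,7,8,9,10]=8  [1,4,5,6,7,8,9,10]=28  [2,3,4,5,7,8,9,10]=70  [3,4,5,6,7,8,9,10]=56
  size 9 → [0,1,4,5,6,7,8,9,10]=36  [1,3,4,5,6,7,8,9,10]=84  [2,3,4,5,6,7,8,9,10]=126
  first=0(c) contributes 210
  first=2(i) contributes 120
|[w]| = 330

330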